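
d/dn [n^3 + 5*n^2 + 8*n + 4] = 3*n^2 + 10*n + 8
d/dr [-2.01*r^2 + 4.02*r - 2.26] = 4.02 - 4.02*r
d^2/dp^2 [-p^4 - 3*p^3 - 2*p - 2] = 6*p*(-2*p - 3)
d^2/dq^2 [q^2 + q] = 2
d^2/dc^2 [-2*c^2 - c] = -4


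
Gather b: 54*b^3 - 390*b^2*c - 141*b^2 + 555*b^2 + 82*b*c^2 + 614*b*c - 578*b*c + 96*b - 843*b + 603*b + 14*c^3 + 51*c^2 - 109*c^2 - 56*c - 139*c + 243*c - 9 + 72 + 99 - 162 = 54*b^3 + b^2*(414 - 390*c) + b*(82*c^2 + 36*c - 144) + 14*c^3 - 58*c^2 + 48*c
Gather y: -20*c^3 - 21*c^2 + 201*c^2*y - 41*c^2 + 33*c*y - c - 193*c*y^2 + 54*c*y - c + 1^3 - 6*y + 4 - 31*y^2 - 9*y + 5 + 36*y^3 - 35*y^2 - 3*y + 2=-20*c^3 - 62*c^2 - 2*c + 36*y^3 + y^2*(-193*c - 66) + y*(201*c^2 + 87*c - 18) + 12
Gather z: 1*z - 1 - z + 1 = 0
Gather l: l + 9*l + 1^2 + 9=10*l + 10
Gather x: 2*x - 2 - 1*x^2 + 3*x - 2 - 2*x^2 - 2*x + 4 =-3*x^2 + 3*x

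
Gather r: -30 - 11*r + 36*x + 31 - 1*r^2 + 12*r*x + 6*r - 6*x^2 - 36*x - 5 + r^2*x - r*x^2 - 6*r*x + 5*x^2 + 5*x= r^2*(x - 1) + r*(-x^2 + 6*x - 5) - x^2 + 5*x - 4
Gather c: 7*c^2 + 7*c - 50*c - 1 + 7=7*c^2 - 43*c + 6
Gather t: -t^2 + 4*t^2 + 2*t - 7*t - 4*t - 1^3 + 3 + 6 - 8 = 3*t^2 - 9*t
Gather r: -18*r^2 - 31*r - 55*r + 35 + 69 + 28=-18*r^2 - 86*r + 132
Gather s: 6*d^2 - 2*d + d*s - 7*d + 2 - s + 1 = 6*d^2 - 9*d + s*(d - 1) + 3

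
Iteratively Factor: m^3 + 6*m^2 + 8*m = (m + 2)*(m^2 + 4*m) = (m + 2)*(m + 4)*(m)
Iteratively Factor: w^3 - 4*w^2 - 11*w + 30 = (w + 3)*(w^2 - 7*w + 10) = (w - 2)*(w + 3)*(w - 5)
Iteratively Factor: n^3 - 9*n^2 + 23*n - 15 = (n - 5)*(n^2 - 4*n + 3) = (n - 5)*(n - 1)*(n - 3)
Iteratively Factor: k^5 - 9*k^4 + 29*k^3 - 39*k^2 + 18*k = (k - 1)*(k^4 - 8*k^3 + 21*k^2 - 18*k) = (k - 3)*(k - 1)*(k^3 - 5*k^2 + 6*k) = (k - 3)^2*(k - 1)*(k^2 - 2*k) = (k - 3)^2*(k - 2)*(k - 1)*(k)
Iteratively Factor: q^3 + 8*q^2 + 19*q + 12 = (q + 3)*(q^2 + 5*q + 4) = (q + 3)*(q + 4)*(q + 1)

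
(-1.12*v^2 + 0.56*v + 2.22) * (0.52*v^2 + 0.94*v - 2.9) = -0.5824*v^4 - 0.7616*v^3 + 4.9288*v^2 + 0.4628*v - 6.438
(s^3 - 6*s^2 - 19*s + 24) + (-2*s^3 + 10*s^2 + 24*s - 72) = -s^3 + 4*s^2 + 5*s - 48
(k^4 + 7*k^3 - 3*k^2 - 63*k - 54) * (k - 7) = k^5 - 52*k^3 - 42*k^2 + 387*k + 378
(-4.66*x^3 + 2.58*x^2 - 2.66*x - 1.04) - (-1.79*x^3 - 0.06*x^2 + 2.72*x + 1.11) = -2.87*x^3 + 2.64*x^2 - 5.38*x - 2.15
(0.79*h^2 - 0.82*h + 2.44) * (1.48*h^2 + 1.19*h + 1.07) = 1.1692*h^4 - 0.2735*h^3 + 3.4807*h^2 + 2.0262*h + 2.6108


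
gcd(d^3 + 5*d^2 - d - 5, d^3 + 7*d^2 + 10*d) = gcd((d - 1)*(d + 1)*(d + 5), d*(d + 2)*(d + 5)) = d + 5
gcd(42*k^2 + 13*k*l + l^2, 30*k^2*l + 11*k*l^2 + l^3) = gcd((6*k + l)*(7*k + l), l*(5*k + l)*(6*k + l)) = 6*k + l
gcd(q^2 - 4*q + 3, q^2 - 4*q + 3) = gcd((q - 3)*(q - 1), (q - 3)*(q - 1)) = q^2 - 4*q + 3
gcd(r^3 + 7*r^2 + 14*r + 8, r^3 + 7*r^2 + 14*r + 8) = r^3 + 7*r^2 + 14*r + 8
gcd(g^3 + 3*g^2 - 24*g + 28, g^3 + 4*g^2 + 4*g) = 1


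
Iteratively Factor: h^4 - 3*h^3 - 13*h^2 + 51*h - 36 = (h + 4)*(h^3 - 7*h^2 + 15*h - 9) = (h - 1)*(h + 4)*(h^2 - 6*h + 9) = (h - 3)*(h - 1)*(h + 4)*(h - 3)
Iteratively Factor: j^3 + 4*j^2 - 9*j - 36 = (j - 3)*(j^2 + 7*j + 12) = (j - 3)*(j + 3)*(j + 4)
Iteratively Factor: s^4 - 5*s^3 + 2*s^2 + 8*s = (s - 4)*(s^3 - s^2 - 2*s) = (s - 4)*(s - 2)*(s^2 + s) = s*(s - 4)*(s - 2)*(s + 1)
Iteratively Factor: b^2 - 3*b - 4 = (b - 4)*(b + 1)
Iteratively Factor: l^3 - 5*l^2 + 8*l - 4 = (l - 2)*(l^2 - 3*l + 2) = (l - 2)^2*(l - 1)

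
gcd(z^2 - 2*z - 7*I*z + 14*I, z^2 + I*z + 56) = z - 7*I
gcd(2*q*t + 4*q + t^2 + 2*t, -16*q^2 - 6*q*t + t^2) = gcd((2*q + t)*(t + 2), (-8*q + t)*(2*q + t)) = 2*q + t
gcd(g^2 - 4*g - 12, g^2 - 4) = g + 2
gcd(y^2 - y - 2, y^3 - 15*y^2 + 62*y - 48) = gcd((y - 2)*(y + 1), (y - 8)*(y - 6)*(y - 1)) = 1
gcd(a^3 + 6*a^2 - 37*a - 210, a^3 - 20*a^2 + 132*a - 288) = a - 6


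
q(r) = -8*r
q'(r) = -8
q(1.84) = -14.72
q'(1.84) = -8.00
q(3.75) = -30.00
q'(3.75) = -8.00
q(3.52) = -28.16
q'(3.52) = -8.00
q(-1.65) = 13.20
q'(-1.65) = -8.00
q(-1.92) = 15.36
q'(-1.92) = -8.00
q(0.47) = -3.76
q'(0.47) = -8.00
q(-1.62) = 12.96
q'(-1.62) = -8.00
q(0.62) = -4.96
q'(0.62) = -8.00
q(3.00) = -24.00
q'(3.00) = -8.00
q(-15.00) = 120.00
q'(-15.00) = -8.00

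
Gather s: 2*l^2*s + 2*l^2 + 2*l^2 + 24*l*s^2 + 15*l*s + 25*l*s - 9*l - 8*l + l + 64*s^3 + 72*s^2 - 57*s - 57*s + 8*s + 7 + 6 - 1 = 4*l^2 - 16*l + 64*s^3 + s^2*(24*l + 72) + s*(2*l^2 + 40*l - 106) + 12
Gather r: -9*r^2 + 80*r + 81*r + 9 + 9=-9*r^2 + 161*r + 18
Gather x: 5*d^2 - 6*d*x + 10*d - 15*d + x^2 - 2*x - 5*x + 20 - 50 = 5*d^2 - 5*d + x^2 + x*(-6*d - 7) - 30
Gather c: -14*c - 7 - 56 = -14*c - 63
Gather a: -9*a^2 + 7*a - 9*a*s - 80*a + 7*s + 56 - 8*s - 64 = -9*a^2 + a*(-9*s - 73) - s - 8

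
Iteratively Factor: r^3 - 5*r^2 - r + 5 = (r - 1)*(r^2 - 4*r - 5) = (r - 5)*(r - 1)*(r + 1)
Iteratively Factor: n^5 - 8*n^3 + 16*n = (n - 2)*(n^4 + 2*n^3 - 4*n^2 - 8*n) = (n - 2)*(n + 2)*(n^3 - 4*n) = n*(n - 2)*(n + 2)*(n^2 - 4) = n*(n - 2)*(n + 2)^2*(n - 2)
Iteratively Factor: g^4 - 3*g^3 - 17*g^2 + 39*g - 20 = (g + 4)*(g^3 - 7*g^2 + 11*g - 5) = (g - 1)*(g + 4)*(g^2 - 6*g + 5) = (g - 1)^2*(g + 4)*(g - 5)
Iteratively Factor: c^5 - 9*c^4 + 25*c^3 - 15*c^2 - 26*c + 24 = (c + 1)*(c^4 - 10*c^3 + 35*c^2 - 50*c + 24) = (c - 4)*(c + 1)*(c^3 - 6*c^2 + 11*c - 6) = (c - 4)*(c - 1)*(c + 1)*(c^2 - 5*c + 6) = (c - 4)*(c - 2)*(c - 1)*(c + 1)*(c - 3)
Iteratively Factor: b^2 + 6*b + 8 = (b + 4)*(b + 2)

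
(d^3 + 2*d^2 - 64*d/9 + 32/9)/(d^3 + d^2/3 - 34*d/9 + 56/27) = 3*(d + 4)/(3*d + 7)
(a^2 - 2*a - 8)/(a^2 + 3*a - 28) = (a + 2)/(a + 7)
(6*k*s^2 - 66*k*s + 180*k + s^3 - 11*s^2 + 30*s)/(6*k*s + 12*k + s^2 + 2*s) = (s^2 - 11*s + 30)/(s + 2)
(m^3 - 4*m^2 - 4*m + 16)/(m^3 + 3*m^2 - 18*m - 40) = (m - 2)/(m + 5)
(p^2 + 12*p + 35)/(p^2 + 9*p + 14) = (p + 5)/(p + 2)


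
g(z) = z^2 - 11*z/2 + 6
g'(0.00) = -5.50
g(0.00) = 6.00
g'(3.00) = 0.50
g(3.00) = -1.50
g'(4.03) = 2.56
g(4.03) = 0.08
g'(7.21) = 8.92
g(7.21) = 18.33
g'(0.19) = -5.12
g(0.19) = 4.99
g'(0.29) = -4.92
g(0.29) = 4.49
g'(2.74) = -0.02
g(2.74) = -1.56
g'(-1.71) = -8.92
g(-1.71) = 18.33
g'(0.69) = -4.12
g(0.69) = 2.68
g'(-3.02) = -11.54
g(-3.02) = 31.73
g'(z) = 2*z - 11/2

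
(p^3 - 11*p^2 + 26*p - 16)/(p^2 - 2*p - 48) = (p^2 - 3*p + 2)/(p + 6)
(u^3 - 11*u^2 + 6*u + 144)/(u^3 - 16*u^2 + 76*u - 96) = (u + 3)/(u - 2)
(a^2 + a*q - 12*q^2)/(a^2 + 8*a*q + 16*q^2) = (a - 3*q)/(a + 4*q)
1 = 1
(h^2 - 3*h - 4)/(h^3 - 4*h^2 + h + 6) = (h - 4)/(h^2 - 5*h + 6)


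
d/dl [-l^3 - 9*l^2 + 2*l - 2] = -3*l^2 - 18*l + 2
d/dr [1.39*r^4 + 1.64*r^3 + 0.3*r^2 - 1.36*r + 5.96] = 5.56*r^3 + 4.92*r^2 + 0.6*r - 1.36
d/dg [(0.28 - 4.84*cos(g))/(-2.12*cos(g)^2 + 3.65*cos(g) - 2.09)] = (10.2608*cos(g)^2 - 1.1872*cos(g) - 9.0936)*sin(g)/(4.4944*cos(g)^4 - 15.476*cos(g)^3 + 22.1841*cos(g)^2 - 15.257*cos(g) + 4.3681)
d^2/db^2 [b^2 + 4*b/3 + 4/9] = 2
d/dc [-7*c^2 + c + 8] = 1 - 14*c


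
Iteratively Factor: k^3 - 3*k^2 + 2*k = (k - 2)*(k^2 - k) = k*(k - 2)*(k - 1)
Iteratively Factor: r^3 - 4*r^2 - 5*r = (r - 5)*(r^2 + r) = r*(r - 5)*(r + 1)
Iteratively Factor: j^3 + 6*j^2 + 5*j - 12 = (j + 4)*(j^2 + 2*j - 3) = (j + 3)*(j + 4)*(j - 1)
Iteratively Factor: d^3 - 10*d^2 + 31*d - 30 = (d - 2)*(d^2 - 8*d + 15) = (d - 3)*(d - 2)*(d - 5)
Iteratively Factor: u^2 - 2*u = (u)*(u - 2)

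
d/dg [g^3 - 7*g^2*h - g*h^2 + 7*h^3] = 3*g^2 - 14*g*h - h^2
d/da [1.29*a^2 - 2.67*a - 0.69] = 2.58*a - 2.67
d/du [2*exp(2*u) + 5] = 4*exp(2*u)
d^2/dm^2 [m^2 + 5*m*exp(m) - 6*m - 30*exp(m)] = 5*m*exp(m) - 20*exp(m) + 2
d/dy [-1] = 0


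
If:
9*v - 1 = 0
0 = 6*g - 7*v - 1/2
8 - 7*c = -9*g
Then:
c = 17/12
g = 23/108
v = 1/9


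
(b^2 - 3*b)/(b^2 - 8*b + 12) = b*(b - 3)/(b^2 - 8*b + 12)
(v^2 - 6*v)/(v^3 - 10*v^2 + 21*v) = (v - 6)/(v^2 - 10*v + 21)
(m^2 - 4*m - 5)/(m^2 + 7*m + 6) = (m - 5)/(m + 6)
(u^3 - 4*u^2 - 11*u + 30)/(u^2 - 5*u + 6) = (u^2 - 2*u - 15)/(u - 3)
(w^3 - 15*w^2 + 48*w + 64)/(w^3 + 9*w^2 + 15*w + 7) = (w^2 - 16*w + 64)/(w^2 + 8*w + 7)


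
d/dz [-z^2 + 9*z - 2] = 9 - 2*z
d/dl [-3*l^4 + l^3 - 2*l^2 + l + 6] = -12*l^3 + 3*l^2 - 4*l + 1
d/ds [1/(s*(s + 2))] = 2*(-s - 1)/(s^2*(s^2 + 4*s + 4))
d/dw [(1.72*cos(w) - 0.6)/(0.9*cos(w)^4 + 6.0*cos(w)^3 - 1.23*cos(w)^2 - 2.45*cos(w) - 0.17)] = (4.644*cos(w)^4 + 18.48*cos(w)^3 - 12.9156*cos(w)^2 + 1.476*cos(w) + 1.7624)*sin(w)/(0.81*cos(w)^8 + 10.8*cos(w)^7 + 33.786*cos(w)^6 - 19.17*cos(w)^5 - 28.1931*cos(w)^4 + 3.987*cos(w)^3 + 6.4207*cos(w)^2 + 0.833*cos(w) + 0.0289)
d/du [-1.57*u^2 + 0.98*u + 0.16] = 0.98 - 3.14*u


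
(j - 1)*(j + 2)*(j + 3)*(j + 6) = j^4 + 10*j^3 + 25*j^2 - 36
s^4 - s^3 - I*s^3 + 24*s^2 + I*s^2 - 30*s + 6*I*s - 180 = (s - 3)*(s + 2)*(s - 6*I)*(s + 5*I)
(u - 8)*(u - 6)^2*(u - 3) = u^4 - 23*u^3 + 192*u^2 - 684*u + 864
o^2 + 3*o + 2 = (o + 1)*(o + 2)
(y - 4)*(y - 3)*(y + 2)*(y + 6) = y^4 + y^3 - 32*y^2 + 12*y + 144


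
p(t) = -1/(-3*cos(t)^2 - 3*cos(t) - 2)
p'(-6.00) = 0.04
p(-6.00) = 0.13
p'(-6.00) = 0.04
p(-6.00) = 0.13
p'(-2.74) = 0.31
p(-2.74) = 0.56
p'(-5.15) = 0.35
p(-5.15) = 0.26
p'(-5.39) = 0.21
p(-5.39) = 0.20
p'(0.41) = 0.06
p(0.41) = 0.14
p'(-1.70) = -0.80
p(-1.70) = 0.60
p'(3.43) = 0.22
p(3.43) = 0.53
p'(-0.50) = -0.08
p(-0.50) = 0.14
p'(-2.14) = 0.13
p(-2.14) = 0.80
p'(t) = -(-6*sin(t)*cos(t) - 3*sin(t))/(-3*cos(t)^2 - 3*cos(t) - 2)^2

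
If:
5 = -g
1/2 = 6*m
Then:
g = -5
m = 1/12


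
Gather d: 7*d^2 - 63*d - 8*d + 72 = 7*d^2 - 71*d + 72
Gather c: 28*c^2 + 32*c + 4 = 28*c^2 + 32*c + 4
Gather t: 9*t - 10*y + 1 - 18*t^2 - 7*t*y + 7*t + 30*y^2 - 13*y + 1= -18*t^2 + t*(16 - 7*y) + 30*y^2 - 23*y + 2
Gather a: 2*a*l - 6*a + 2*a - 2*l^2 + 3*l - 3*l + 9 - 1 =a*(2*l - 4) - 2*l^2 + 8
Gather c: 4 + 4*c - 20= 4*c - 16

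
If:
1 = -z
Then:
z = -1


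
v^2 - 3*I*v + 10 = (v - 5*I)*(v + 2*I)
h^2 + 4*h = h*(h + 4)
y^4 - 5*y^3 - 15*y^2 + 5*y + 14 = (y - 7)*(y - 1)*(y + 1)*(y + 2)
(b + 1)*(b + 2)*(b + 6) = b^3 + 9*b^2 + 20*b + 12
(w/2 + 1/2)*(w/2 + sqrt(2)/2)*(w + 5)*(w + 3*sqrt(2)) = w^4/4 + sqrt(2)*w^3 + 3*w^3/2 + 11*w^2/4 + 6*sqrt(2)*w^2 + 5*sqrt(2)*w + 9*w + 15/2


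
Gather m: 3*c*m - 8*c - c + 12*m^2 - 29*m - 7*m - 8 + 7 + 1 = -9*c + 12*m^2 + m*(3*c - 36)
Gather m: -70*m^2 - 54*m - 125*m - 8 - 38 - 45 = -70*m^2 - 179*m - 91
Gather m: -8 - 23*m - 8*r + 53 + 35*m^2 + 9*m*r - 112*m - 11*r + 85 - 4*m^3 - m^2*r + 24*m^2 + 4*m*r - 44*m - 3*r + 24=-4*m^3 + m^2*(59 - r) + m*(13*r - 179) - 22*r + 154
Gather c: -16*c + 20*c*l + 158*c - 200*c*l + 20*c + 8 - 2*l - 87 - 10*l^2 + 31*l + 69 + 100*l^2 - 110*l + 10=c*(162 - 180*l) + 90*l^2 - 81*l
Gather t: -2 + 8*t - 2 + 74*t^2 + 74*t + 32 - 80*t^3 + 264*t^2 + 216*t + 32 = -80*t^3 + 338*t^2 + 298*t + 60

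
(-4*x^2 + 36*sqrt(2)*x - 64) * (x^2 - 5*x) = -4*x^4 + 20*x^3 + 36*sqrt(2)*x^3 - 180*sqrt(2)*x^2 - 64*x^2 + 320*x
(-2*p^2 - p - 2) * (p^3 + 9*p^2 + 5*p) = -2*p^5 - 19*p^4 - 21*p^3 - 23*p^2 - 10*p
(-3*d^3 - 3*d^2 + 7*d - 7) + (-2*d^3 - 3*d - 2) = -5*d^3 - 3*d^2 + 4*d - 9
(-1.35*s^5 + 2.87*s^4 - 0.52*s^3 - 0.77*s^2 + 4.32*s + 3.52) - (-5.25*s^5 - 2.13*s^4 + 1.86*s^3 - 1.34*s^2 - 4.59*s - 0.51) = 3.9*s^5 + 5.0*s^4 - 2.38*s^3 + 0.57*s^2 + 8.91*s + 4.03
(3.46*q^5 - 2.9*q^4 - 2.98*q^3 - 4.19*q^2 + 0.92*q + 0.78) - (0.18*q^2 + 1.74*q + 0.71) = 3.46*q^5 - 2.9*q^4 - 2.98*q^3 - 4.37*q^2 - 0.82*q + 0.0700000000000001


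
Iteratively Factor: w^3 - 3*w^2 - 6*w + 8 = (w - 4)*(w^2 + w - 2) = (w - 4)*(w - 1)*(w + 2)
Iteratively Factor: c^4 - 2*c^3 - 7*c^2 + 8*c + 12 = (c - 2)*(c^3 - 7*c - 6) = (c - 3)*(c - 2)*(c^2 + 3*c + 2) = (c - 3)*(c - 2)*(c + 2)*(c + 1)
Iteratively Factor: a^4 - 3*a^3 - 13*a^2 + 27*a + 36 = (a - 4)*(a^3 + a^2 - 9*a - 9) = (a - 4)*(a - 3)*(a^2 + 4*a + 3) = (a - 4)*(a - 3)*(a + 3)*(a + 1)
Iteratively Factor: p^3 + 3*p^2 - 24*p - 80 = (p + 4)*(p^2 - p - 20) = (p + 4)^2*(p - 5)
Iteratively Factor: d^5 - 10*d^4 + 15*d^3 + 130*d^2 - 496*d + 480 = (d - 3)*(d^4 - 7*d^3 - 6*d^2 + 112*d - 160) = (d - 3)*(d - 2)*(d^3 - 5*d^2 - 16*d + 80) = (d - 4)*(d - 3)*(d - 2)*(d^2 - d - 20) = (d - 4)*(d - 3)*(d - 2)*(d + 4)*(d - 5)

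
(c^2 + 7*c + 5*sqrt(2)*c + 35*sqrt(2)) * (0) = 0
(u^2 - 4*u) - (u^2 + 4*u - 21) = 21 - 8*u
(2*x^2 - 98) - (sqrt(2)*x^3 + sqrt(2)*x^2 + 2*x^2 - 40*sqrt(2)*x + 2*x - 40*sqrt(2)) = -sqrt(2)*x^3 - sqrt(2)*x^2 - 2*x + 40*sqrt(2)*x - 98 + 40*sqrt(2)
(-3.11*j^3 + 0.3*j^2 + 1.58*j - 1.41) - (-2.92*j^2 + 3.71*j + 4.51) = -3.11*j^3 + 3.22*j^2 - 2.13*j - 5.92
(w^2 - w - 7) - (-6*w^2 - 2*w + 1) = 7*w^2 + w - 8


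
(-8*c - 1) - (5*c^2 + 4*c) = -5*c^2 - 12*c - 1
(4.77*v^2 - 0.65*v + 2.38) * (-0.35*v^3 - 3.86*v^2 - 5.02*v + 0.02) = -1.6695*v^5 - 18.1847*v^4 - 22.2694*v^3 - 5.8284*v^2 - 11.9606*v + 0.0476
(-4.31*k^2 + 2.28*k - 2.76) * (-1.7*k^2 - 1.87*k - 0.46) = 7.327*k^4 + 4.1837*k^3 + 2.411*k^2 + 4.1124*k + 1.2696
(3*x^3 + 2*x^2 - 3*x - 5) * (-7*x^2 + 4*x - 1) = -21*x^5 - 2*x^4 + 26*x^3 + 21*x^2 - 17*x + 5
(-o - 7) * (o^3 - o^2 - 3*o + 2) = -o^4 - 6*o^3 + 10*o^2 + 19*o - 14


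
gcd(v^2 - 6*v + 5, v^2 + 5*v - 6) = v - 1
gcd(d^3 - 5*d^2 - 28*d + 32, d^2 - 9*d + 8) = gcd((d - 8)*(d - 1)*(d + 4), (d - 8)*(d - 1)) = d^2 - 9*d + 8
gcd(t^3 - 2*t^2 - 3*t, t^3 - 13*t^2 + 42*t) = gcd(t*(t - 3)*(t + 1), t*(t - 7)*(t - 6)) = t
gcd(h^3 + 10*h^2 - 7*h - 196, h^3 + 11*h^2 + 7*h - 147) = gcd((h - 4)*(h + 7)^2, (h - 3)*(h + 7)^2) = h^2 + 14*h + 49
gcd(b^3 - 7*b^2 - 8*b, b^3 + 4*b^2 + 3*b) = b^2 + b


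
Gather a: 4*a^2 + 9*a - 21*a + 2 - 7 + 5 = 4*a^2 - 12*a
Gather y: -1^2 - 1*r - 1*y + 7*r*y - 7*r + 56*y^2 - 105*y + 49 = -8*r + 56*y^2 + y*(7*r - 106) + 48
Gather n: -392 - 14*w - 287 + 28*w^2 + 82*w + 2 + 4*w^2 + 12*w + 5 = 32*w^2 + 80*w - 672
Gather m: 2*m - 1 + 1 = 2*m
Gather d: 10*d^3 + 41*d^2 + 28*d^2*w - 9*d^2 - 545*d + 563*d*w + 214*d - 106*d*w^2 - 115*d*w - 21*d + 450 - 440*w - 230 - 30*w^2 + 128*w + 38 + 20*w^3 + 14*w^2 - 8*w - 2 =10*d^3 + d^2*(28*w + 32) + d*(-106*w^2 + 448*w - 352) + 20*w^3 - 16*w^2 - 320*w + 256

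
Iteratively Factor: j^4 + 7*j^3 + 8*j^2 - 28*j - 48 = (j + 2)*(j^3 + 5*j^2 - 2*j - 24) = (j + 2)*(j + 3)*(j^2 + 2*j - 8) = (j - 2)*(j + 2)*(j + 3)*(j + 4)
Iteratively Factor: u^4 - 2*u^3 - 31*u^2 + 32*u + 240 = (u - 4)*(u^3 + 2*u^2 - 23*u - 60) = (u - 4)*(u + 3)*(u^2 - u - 20) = (u - 5)*(u - 4)*(u + 3)*(u + 4)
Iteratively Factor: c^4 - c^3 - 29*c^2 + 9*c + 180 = (c + 3)*(c^3 - 4*c^2 - 17*c + 60) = (c + 3)*(c + 4)*(c^2 - 8*c + 15) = (c - 3)*(c + 3)*(c + 4)*(c - 5)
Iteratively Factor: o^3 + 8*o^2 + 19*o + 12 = (o + 1)*(o^2 + 7*o + 12) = (o + 1)*(o + 4)*(o + 3)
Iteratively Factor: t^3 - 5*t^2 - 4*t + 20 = (t - 5)*(t^2 - 4) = (t - 5)*(t - 2)*(t + 2)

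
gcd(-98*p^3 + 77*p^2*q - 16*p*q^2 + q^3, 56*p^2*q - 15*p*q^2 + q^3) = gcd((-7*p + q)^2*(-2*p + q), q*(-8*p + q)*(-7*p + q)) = 7*p - q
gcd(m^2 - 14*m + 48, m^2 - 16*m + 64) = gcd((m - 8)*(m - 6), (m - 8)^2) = m - 8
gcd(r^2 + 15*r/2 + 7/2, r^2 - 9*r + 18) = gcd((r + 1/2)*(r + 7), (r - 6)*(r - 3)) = 1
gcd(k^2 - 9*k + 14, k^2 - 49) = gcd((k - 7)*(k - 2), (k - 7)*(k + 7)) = k - 7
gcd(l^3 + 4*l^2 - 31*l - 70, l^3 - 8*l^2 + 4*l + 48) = l + 2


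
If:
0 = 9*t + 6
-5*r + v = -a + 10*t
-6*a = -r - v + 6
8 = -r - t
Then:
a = -170/21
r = -22/3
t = -2/3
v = -740/21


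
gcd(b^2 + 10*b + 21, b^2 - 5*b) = 1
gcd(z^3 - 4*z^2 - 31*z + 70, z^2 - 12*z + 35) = z - 7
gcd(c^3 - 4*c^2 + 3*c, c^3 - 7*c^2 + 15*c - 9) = c^2 - 4*c + 3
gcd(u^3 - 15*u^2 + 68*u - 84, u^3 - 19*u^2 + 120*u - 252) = u^2 - 13*u + 42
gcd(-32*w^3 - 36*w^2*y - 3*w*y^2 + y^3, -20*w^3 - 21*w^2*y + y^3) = 4*w^2 + 5*w*y + y^2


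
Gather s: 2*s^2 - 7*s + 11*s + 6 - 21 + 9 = 2*s^2 + 4*s - 6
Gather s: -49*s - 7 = -49*s - 7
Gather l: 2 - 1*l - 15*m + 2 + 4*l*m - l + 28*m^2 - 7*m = l*(4*m - 2) + 28*m^2 - 22*m + 4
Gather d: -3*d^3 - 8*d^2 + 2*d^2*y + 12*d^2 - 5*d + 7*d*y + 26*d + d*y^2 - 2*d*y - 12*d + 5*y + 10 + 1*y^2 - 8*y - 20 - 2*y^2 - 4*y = -3*d^3 + d^2*(2*y + 4) + d*(y^2 + 5*y + 9) - y^2 - 7*y - 10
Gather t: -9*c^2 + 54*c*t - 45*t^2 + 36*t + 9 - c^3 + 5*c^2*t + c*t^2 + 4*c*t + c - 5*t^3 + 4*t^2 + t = -c^3 - 9*c^2 + c - 5*t^3 + t^2*(c - 41) + t*(5*c^2 + 58*c + 37) + 9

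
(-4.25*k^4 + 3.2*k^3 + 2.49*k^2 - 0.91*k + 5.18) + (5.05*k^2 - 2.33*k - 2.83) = -4.25*k^4 + 3.2*k^3 + 7.54*k^2 - 3.24*k + 2.35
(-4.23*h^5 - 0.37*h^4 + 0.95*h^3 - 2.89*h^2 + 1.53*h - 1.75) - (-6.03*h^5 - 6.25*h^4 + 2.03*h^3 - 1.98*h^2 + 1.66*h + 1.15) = 1.8*h^5 + 5.88*h^4 - 1.08*h^3 - 0.91*h^2 - 0.13*h - 2.9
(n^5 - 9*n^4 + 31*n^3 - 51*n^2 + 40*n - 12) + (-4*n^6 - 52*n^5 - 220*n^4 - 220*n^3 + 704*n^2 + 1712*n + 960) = -4*n^6 - 51*n^5 - 229*n^4 - 189*n^3 + 653*n^2 + 1752*n + 948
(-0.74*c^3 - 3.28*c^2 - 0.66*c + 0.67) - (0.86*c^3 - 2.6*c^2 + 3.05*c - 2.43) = -1.6*c^3 - 0.68*c^2 - 3.71*c + 3.1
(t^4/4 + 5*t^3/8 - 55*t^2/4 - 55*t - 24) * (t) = t^5/4 + 5*t^4/8 - 55*t^3/4 - 55*t^2 - 24*t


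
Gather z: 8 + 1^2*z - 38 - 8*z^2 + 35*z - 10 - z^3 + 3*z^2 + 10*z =-z^3 - 5*z^2 + 46*z - 40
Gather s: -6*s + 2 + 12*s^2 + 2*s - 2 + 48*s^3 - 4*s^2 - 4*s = 48*s^3 + 8*s^2 - 8*s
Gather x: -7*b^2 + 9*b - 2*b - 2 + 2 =-7*b^2 + 7*b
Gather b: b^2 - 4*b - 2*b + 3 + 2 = b^2 - 6*b + 5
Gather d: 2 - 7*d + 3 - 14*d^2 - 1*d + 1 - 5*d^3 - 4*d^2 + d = -5*d^3 - 18*d^2 - 7*d + 6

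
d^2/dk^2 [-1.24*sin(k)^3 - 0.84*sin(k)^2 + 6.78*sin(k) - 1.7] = -5.85*sin(k) - 2.79*sin(3*k) - 1.68*cos(2*k)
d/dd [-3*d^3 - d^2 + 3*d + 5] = -9*d^2 - 2*d + 3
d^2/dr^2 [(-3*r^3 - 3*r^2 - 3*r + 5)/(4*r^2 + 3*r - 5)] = 2*(-99*r^3 + 195*r^2 - 225*r + 25)/(64*r^6 + 144*r^5 - 132*r^4 - 333*r^3 + 165*r^2 + 225*r - 125)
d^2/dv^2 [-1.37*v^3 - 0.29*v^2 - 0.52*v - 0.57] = -8.22*v - 0.58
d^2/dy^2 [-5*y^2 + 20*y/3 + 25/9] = -10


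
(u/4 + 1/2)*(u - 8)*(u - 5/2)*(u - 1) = u^4/4 - 19*u^3/8 + 15*u^2/8 + 41*u/4 - 10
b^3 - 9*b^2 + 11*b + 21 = (b - 7)*(b - 3)*(b + 1)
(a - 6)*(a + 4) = a^2 - 2*a - 24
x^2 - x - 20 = (x - 5)*(x + 4)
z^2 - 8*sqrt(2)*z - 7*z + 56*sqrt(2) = (z - 7)*(z - 8*sqrt(2))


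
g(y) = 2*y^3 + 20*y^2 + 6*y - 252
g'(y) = 6*y^2 + 40*y + 6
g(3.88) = 189.19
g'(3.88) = 251.53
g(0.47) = -244.55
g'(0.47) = 26.13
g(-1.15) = -235.49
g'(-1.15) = -32.06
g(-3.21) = -131.33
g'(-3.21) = -60.58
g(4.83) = 468.92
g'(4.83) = 339.17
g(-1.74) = -212.42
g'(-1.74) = -45.43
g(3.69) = 142.95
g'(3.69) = 235.30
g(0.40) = -246.27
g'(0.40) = 22.96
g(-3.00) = -144.00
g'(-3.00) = -60.00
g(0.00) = -252.00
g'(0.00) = 6.00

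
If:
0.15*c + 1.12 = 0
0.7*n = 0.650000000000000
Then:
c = -7.47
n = 0.93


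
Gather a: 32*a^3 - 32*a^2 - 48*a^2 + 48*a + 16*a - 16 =32*a^3 - 80*a^2 + 64*a - 16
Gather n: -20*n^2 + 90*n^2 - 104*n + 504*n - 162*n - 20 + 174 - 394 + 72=70*n^2 + 238*n - 168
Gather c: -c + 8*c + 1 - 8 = 7*c - 7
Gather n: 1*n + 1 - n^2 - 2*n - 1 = -n^2 - n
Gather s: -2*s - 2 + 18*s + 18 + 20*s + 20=36*s + 36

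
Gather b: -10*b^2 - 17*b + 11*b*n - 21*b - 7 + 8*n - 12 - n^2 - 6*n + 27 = -10*b^2 + b*(11*n - 38) - n^2 + 2*n + 8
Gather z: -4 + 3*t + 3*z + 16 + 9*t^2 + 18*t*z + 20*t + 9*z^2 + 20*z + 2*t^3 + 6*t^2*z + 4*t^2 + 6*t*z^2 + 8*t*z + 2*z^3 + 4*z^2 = 2*t^3 + 13*t^2 + 23*t + 2*z^3 + z^2*(6*t + 13) + z*(6*t^2 + 26*t + 23) + 12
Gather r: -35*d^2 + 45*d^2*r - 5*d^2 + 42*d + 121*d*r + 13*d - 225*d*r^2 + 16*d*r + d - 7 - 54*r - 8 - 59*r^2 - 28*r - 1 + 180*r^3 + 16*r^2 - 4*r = -40*d^2 + 56*d + 180*r^3 + r^2*(-225*d - 43) + r*(45*d^2 + 137*d - 86) - 16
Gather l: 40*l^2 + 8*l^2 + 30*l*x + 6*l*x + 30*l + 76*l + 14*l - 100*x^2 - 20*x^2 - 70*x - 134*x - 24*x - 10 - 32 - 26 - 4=48*l^2 + l*(36*x + 120) - 120*x^2 - 228*x - 72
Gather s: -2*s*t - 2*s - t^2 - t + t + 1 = s*(-2*t - 2) - t^2 + 1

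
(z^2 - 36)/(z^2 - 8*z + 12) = (z + 6)/(z - 2)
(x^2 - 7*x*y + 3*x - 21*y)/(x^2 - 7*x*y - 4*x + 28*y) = (x + 3)/(x - 4)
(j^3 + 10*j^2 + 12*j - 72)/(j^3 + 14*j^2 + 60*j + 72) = (j - 2)/(j + 2)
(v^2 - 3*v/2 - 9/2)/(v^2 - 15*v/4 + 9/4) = 2*(2*v + 3)/(4*v - 3)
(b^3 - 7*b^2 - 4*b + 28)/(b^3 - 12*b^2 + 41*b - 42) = (b + 2)/(b - 3)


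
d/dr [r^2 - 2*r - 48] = 2*r - 2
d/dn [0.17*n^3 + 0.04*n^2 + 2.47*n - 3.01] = 0.51*n^2 + 0.08*n + 2.47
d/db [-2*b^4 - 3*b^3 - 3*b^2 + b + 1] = -8*b^3 - 9*b^2 - 6*b + 1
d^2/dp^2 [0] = 0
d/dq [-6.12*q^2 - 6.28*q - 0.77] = -12.24*q - 6.28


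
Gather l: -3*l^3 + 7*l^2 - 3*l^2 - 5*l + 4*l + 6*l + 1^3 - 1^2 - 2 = -3*l^3 + 4*l^2 + 5*l - 2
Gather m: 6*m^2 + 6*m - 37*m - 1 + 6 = 6*m^2 - 31*m + 5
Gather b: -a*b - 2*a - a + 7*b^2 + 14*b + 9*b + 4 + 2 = -3*a + 7*b^2 + b*(23 - a) + 6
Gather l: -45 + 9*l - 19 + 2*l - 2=11*l - 66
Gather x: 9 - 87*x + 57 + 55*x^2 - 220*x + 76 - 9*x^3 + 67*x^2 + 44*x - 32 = -9*x^3 + 122*x^2 - 263*x + 110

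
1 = 1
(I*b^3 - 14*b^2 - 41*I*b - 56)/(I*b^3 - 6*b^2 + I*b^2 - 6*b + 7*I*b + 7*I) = (b + 8*I)/(b + 1)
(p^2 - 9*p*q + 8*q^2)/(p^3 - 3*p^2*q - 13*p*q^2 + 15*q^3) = (p - 8*q)/(p^2 - 2*p*q - 15*q^2)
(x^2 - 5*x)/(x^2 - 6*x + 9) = x*(x - 5)/(x^2 - 6*x + 9)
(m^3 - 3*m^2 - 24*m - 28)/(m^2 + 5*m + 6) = (m^2 - 5*m - 14)/(m + 3)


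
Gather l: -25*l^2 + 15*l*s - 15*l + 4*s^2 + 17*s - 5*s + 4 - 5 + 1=-25*l^2 + l*(15*s - 15) + 4*s^2 + 12*s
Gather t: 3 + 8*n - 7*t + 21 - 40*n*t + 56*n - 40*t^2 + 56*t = 64*n - 40*t^2 + t*(49 - 40*n) + 24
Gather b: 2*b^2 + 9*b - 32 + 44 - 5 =2*b^2 + 9*b + 7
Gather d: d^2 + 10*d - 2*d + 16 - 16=d^2 + 8*d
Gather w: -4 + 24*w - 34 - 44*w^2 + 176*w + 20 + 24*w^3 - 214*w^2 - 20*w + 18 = 24*w^3 - 258*w^2 + 180*w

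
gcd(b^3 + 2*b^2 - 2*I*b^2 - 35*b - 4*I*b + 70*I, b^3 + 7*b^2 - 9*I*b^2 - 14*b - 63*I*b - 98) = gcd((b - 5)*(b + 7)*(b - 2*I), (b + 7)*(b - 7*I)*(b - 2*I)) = b^2 + b*(7 - 2*I) - 14*I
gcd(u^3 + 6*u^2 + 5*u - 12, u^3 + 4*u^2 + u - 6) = u^2 + 2*u - 3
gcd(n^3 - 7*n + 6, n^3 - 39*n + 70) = n - 2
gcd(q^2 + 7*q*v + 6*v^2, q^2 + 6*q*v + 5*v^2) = q + v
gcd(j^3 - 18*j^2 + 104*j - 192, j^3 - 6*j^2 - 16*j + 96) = j^2 - 10*j + 24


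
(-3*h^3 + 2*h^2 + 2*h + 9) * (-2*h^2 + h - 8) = 6*h^5 - 7*h^4 + 22*h^3 - 32*h^2 - 7*h - 72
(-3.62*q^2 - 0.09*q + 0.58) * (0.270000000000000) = -0.9774*q^2 - 0.0243*q + 0.1566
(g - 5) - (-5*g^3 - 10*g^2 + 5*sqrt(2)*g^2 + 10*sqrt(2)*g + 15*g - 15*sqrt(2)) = 5*g^3 - 5*sqrt(2)*g^2 + 10*g^2 - 10*sqrt(2)*g - 14*g - 5 + 15*sqrt(2)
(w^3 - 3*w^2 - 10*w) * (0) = 0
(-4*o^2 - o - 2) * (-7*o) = 28*o^3 + 7*o^2 + 14*o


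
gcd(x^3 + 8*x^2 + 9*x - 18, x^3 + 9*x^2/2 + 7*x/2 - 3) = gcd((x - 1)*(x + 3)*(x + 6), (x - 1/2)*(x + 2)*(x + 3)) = x + 3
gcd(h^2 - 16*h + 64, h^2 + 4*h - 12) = 1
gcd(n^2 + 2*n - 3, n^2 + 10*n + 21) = n + 3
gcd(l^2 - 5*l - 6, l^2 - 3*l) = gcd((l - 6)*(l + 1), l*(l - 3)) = 1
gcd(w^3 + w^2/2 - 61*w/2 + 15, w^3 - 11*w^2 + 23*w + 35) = w - 5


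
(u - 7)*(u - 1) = u^2 - 8*u + 7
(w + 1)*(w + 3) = w^2 + 4*w + 3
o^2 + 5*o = o*(o + 5)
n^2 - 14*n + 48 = (n - 8)*(n - 6)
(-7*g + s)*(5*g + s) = -35*g^2 - 2*g*s + s^2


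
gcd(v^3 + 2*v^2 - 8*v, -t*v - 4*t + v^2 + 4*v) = v + 4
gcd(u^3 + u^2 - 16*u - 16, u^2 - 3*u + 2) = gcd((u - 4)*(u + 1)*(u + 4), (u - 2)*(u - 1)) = 1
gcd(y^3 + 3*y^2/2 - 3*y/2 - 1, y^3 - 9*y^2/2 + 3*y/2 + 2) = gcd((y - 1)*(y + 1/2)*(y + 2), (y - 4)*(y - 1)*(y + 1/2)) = y^2 - y/2 - 1/2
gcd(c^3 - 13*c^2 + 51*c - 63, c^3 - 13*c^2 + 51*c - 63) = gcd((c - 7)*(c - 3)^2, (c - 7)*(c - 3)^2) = c^3 - 13*c^2 + 51*c - 63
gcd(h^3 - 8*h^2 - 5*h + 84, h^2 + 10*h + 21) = h + 3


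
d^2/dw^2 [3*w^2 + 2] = 6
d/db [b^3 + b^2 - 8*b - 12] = 3*b^2 + 2*b - 8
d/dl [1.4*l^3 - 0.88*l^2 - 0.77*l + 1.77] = 4.2*l^2 - 1.76*l - 0.77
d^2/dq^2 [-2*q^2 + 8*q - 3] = -4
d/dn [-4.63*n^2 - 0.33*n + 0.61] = -9.26*n - 0.33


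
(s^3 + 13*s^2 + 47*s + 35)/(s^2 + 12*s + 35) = s + 1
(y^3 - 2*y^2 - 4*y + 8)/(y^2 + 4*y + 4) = (y^2 - 4*y + 4)/(y + 2)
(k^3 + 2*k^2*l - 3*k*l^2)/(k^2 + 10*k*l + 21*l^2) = k*(k - l)/(k + 7*l)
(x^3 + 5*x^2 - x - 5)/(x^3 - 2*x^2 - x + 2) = (x + 5)/(x - 2)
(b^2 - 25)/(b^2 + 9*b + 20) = (b - 5)/(b + 4)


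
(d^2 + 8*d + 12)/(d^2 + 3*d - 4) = (d^2 + 8*d + 12)/(d^2 + 3*d - 4)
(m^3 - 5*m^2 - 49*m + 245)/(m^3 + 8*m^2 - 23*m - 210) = (m - 7)/(m + 6)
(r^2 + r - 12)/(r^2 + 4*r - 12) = (r^2 + r - 12)/(r^2 + 4*r - 12)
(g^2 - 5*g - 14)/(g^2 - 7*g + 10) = (g^2 - 5*g - 14)/(g^2 - 7*g + 10)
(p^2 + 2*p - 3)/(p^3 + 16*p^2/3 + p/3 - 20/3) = 3*(p + 3)/(3*p^2 + 19*p + 20)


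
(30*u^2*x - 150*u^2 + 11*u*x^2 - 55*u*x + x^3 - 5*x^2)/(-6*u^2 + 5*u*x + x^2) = (5*u*x - 25*u + x^2 - 5*x)/(-u + x)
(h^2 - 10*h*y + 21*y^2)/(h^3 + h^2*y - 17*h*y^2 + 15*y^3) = (-h + 7*y)/(-h^2 - 4*h*y + 5*y^2)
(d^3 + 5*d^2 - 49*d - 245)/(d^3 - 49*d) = (d + 5)/d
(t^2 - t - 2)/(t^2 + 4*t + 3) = (t - 2)/(t + 3)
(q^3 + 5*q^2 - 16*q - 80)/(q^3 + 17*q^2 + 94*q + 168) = (q^2 + q - 20)/(q^2 + 13*q + 42)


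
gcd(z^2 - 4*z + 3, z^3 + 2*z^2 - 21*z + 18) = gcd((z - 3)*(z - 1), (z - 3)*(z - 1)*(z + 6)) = z^2 - 4*z + 3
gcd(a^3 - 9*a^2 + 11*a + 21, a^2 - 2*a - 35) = a - 7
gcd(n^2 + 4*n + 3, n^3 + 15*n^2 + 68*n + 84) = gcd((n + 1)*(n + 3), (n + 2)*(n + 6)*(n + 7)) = 1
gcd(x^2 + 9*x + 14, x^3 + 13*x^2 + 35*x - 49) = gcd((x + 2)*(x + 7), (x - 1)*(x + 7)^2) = x + 7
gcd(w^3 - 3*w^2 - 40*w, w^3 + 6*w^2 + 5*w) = w^2 + 5*w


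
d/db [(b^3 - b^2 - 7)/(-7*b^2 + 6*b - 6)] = (-7*b^4 + 12*b^3 - 24*b^2 - 86*b + 42)/(49*b^4 - 84*b^3 + 120*b^2 - 72*b + 36)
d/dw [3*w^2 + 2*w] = 6*w + 2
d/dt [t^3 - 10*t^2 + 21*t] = 3*t^2 - 20*t + 21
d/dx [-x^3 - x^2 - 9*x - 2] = -3*x^2 - 2*x - 9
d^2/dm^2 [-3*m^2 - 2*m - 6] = -6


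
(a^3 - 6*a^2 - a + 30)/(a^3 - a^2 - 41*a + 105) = (a + 2)/(a + 7)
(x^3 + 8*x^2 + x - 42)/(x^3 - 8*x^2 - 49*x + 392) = (x^2 + x - 6)/(x^2 - 15*x + 56)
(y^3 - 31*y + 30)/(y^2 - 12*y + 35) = (y^2 + 5*y - 6)/(y - 7)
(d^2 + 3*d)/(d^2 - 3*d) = (d + 3)/(d - 3)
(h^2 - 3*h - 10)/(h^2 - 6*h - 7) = (-h^2 + 3*h + 10)/(-h^2 + 6*h + 7)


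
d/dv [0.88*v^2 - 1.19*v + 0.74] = 1.76*v - 1.19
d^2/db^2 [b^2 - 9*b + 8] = 2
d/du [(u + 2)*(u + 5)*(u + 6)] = 3*u^2 + 26*u + 52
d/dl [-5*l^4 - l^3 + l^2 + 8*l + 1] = -20*l^3 - 3*l^2 + 2*l + 8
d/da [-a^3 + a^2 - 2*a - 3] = -3*a^2 + 2*a - 2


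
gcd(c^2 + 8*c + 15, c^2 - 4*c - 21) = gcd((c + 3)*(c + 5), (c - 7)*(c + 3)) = c + 3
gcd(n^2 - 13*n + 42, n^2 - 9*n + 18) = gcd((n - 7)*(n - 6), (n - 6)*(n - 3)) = n - 6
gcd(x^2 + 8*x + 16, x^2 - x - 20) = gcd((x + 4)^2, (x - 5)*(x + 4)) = x + 4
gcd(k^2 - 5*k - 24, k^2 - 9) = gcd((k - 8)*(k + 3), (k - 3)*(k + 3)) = k + 3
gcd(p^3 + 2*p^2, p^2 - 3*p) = p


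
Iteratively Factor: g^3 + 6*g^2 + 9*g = (g + 3)*(g^2 + 3*g) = g*(g + 3)*(g + 3)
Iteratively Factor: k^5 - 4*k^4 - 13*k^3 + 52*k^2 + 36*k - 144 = (k - 3)*(k^4 - k^3 - 16*k^2 + 4*k + 48) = (k - 3)*(k + 2)*(k^3 - 3*k^2 - 10*k + 24) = (k - 3)*(k + 2)*(k + 3)*(k^2 - 6*k + 8) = (k - 3)*(k - 2)*(k + 2)*(k + 3)*(k - 4)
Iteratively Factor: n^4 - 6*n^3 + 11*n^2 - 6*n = (n - 2)*(n^3 - 4*n^2 + 3*n) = (n - 2)*(n - 1)*(n^2 - 3*n) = n*(n - 2)*(n - 1)*(n - 3)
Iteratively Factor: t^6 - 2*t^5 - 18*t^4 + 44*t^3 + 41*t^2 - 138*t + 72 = (t + 4)*(t^5 - 6*t^4 + 6*t^3 + 20*t^2 - 39*t + 18) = (t - 1)*(t + 4)*(t^4 - 5*t^3 + t^2 + 21*t - 18) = (t - 1)^2*(t + 4)*(t^3 - 4*t^2 - 3*t + 18) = (t - 3)*(t - 1)^2*(t + 4)*(t^2 - t - 6) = (t - 3)*(t - 1)^2*(t + 2)*(t + 4)*(t - 3)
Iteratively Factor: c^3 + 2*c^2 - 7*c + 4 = (c - 1)*(c^2 + 3*c - 4) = (c - 1)*(c + 4)*(c - 1)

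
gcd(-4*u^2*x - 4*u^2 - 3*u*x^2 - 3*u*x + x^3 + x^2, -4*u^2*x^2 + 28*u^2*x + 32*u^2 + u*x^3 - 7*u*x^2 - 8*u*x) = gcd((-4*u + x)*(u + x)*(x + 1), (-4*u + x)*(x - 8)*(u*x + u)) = -4*u*x - 4*u + x^2 + x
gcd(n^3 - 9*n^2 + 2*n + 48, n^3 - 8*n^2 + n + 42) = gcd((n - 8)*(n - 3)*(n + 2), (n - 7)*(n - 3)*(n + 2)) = n^2 - n - 6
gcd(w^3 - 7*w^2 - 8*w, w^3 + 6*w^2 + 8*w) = w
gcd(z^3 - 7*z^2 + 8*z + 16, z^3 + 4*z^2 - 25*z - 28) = z^2 - 3*z - 4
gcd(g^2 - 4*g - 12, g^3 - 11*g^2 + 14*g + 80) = g + 2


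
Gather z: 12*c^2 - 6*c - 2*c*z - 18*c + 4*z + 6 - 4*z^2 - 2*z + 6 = 12*c^2 - 24*c - 4*z^2 + z*(2 - 2*c) + 12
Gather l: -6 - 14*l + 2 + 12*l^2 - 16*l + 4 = 12*l^2 - 30*l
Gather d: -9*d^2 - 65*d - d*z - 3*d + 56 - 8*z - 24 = -9*d^2 + d*(-z - 68) - 8*z + 32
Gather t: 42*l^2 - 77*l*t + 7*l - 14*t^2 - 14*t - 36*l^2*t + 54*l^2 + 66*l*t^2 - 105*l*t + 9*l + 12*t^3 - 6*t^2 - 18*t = 96*l^2 + 16*l + 12*t^3 + t^2*(66*l - 20) + t*(-36*l^2 - 182*l - 32)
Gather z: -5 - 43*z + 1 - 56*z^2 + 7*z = -56*z^2 - 36*z - 4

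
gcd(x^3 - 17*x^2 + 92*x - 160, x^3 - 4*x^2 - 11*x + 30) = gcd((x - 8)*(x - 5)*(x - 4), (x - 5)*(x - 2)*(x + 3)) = x - 5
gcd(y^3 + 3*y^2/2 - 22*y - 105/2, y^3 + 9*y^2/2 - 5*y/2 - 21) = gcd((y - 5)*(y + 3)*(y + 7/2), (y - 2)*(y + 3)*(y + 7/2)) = y^2 + 13*y/2 + 21/2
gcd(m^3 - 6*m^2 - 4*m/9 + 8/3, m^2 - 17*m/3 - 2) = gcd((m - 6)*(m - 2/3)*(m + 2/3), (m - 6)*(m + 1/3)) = m - 6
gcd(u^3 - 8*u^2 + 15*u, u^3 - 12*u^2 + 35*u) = u^2 - 5*u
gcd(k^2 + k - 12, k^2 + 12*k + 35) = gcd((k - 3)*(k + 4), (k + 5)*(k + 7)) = 1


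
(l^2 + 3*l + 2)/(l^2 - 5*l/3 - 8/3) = 3*(l + 2)/(3*l - 8)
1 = 1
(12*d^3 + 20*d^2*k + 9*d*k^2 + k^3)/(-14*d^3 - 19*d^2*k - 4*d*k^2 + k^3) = (-6*d - k)/(7*d - k)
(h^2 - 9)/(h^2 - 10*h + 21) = (h + 3)/(h - 7)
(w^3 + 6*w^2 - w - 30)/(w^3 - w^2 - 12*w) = (w^2 + 3*w - 10)/(w*(w - 4))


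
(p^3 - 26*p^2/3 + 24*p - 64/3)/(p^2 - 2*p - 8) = (3*p^2 - 14*p + 16)/(3*(p + 2))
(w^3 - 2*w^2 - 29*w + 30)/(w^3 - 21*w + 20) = (w - 6)/(w - 4)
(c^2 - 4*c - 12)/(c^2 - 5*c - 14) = (c - 6)/(c - 7)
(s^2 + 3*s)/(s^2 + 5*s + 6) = s/(s + 2)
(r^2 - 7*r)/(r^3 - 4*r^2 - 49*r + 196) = r/(r^2 + 3*r - 28)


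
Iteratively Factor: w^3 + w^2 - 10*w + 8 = (w + 4)*(w^2 - 3*w + 2) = (w - 2)*(w + 4)*(w - 1)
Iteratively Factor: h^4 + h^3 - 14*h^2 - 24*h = (h + 3)*(h^3 - 2*h^2 - 8*h) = (h - 4)*(h + 3)*(h^2 + 2*h) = (h - 4)*(h + 2)*(h + 3)*(h)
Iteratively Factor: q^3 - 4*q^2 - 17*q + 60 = (q + 4)*(q^2 - 8*q + 15) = (q - 3)*(q + 4)*(q - 5)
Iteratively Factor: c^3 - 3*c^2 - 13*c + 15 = (c + 3)*(c^2 - 6*c + 5) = (c - 1)*(c + 3)*(c - 5)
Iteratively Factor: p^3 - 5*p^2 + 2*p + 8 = (p + 1)*(p^2 - 6*p + 8) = (p - 2)*(p + 1)*(p - 4)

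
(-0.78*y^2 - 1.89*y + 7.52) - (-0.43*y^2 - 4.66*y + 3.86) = -0.35*y^2 + 2.77*y + 3.66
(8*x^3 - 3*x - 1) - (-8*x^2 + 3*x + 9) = 8*x^3 + 8*x^2 - 6*x - 10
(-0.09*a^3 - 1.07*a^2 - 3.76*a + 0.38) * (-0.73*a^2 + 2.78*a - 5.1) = 0.0657*a^5 + 0.5309*a^4 + 0.2292*a^3 - 5.2732*a^2 + 20.2324*a - 1.938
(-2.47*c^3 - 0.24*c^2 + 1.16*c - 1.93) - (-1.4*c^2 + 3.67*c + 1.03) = -2.47*c^3 + 1.16*c^2 - 2.51*c - 2.96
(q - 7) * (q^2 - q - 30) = q^3 - 8*q^2 - 23*q + 210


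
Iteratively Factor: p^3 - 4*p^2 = (p - 4)*(p^2) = p*(p - 4)*(p)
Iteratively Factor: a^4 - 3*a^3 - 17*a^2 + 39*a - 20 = (a - 1)*(a^3 - 2*a^2 - 19*a + 20) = (a - 5)*(a - 1)*(a^2 + 3*a - 4) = (a - 5)*(a - 1)*(a + 4)*(a - 1)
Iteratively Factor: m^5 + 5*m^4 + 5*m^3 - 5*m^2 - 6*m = (m - 1)*(m^4 + 6*m^3 + 11*m^2 + 6*m) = (m - 1)*(m + 3)*(m^3 + 3*m^2 + 2*m) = m*(m - 1)*(m + 3)*(m^2 + 3*m + 2) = m*(m - 1)*(m + 2)*(m + 3)*(m + 1)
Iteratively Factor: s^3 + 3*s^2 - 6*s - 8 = (s + 1)*(s^2 + 2*s - 8) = (s - 2)*(s + 1)*(s + 4)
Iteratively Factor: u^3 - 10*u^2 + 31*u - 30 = (u - 5)*(u^2 - 5*u + 6) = (u - 5)*(u - 2)*(u - 3)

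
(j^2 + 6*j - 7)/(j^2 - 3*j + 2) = (j + 7)/(j - 2)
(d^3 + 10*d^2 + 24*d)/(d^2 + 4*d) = d + 6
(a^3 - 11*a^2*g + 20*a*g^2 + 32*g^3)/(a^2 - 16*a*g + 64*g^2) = (a^2 - 3*a*g - 4*g^2)/(a - 8*g)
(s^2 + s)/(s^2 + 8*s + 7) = s/(s + 7)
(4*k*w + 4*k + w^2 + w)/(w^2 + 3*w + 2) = (4*k + w)/(w + 2)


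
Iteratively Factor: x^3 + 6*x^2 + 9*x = (x)*(x^2 + 6*x + 9) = x*(x + 3)*(x + 3)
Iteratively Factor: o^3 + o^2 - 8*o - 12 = (o + 2)*(o^2 - o - 6) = (o + 2)^2*(o - 3)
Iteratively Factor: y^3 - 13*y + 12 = (y + 4)*(y^2 - 4*y + 3) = (y - 1)*(y + 4)*(y - 3)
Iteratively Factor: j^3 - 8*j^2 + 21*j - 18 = (j - 3)*(j^2 - 5*j + 6) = (j - 3)*(j - 2)*(j - 3)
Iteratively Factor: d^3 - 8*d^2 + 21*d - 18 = (d - 3)*(d^2 - 5*d + 6) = (d - 3)*(d - 2)*(d - 3)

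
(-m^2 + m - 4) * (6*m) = -6*m^3 + 6*m^2 - 24*m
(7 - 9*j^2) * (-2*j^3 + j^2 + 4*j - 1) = 18*j^5 - 9*j^4 - 50*j^3 + 16*j^2 + 28*j - 7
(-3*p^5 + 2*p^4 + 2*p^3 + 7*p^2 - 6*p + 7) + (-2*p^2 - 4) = -3*p^5 + 2*p^4 + 2*p^3 + 5*p^2 - 6*p + 3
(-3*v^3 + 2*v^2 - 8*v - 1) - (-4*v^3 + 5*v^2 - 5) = v^3 - 3*v^2 - 8*v + 4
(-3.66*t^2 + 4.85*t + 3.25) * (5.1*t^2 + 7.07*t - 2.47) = -18.666*t^4 - 1.1412*t^3 + 59.9047*t^2 + 10.998*t - 8.0275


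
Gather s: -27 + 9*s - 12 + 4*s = 13*s - 39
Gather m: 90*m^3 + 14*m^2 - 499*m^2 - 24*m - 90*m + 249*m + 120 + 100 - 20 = 90*m^3 - 485*m^2 + 135*m + 200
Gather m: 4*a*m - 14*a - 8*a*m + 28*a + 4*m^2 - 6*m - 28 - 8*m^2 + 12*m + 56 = 14*a - 4*m^2 + m*(6 - 4*a) + 28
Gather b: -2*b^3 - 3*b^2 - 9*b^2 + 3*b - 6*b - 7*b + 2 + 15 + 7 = -2*b^3 - 12*b^2 - 10*b + 24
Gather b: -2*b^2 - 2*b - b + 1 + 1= -2*b^2 - 3*b + 2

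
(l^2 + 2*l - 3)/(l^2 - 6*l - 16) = (-l^2 - 2*l + 3)/(-l^2 + 6*l + 16)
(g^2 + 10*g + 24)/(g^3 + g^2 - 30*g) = (g + 4)/(g*(g - 5))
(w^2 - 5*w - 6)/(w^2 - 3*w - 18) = (w + 1)/(w + 3)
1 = 1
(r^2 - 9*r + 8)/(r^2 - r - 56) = (r - 1)/(r + 7)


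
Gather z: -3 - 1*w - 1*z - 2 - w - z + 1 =-2*w - 2*z - 4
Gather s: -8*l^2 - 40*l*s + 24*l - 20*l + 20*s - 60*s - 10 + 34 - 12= -8*l^2 + 4*l + s*(-40*l - 40) + 12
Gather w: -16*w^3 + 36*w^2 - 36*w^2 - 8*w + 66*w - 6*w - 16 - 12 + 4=-16*w^3 + 52*w - 24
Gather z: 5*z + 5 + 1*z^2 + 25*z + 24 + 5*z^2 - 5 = 6*z^2 + 30*z + 24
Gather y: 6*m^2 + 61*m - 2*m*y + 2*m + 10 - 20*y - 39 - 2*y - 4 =6*m^2 + 63*m + y*(-2*m - 22) - 33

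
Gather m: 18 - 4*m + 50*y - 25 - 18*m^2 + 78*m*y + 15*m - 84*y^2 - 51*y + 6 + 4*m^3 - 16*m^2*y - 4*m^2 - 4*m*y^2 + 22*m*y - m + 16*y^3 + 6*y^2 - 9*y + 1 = 4*m^3 + m^2*(-16*y - 22) + m*(-4*y^2 + 100*y + 10) + 16*y^3 - 78*y^2 - 10*y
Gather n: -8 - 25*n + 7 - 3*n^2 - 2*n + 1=-3*n^2 - 27*n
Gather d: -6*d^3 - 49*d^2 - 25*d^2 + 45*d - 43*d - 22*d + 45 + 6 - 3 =-6*d^3 - 74*d^2 - 20*d + 48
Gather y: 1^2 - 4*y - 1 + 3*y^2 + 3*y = 3*y^2 - y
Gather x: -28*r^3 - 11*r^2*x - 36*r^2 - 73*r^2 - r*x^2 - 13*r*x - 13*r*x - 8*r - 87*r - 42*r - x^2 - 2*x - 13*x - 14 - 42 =-28*r^3 - 109*r^2 - 137*r + x^2*(-r - 1) + x*(-11*r^2 - 26*r - 15) - 56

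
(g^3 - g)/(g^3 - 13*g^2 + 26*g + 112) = (g^3 - g)/(g^3 - 13*g^2 + 26*g + 112)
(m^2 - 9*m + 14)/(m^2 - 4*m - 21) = (m - 2)/(m + 3)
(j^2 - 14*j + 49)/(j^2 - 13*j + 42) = (j - 7)/(j - 6)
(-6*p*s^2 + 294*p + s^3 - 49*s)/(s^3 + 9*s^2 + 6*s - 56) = (-6*p*s + 42*p + s^2 - 7*s)/(s^2 + 2*s - 8)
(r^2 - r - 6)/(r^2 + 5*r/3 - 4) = 3*(r^2 - r - 6)/(3*r^2 + 5*r - 12)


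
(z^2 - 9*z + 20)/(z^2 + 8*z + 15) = (z^2 - 9*z + 20)/(z^2 + 8*z + 15)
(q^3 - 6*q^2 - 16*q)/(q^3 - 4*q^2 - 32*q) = (q + 2)/(q + 4)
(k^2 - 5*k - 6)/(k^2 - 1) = (k - 6)/(k - 1)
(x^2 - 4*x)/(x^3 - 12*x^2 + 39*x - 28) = x/(x^2 - 8*x + 7)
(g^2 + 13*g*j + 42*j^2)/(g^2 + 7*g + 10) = (g^2 + 13*g*j + 42*j^2)/(g^2 + 7*g + 10)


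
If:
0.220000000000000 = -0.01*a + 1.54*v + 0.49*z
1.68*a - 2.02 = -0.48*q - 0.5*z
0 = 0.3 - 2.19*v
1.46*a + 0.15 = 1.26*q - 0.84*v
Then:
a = 0.85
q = 1.20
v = 0.14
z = 0.04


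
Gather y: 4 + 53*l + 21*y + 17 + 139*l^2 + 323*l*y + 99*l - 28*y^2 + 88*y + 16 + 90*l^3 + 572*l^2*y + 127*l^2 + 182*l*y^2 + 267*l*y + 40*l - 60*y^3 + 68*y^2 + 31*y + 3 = 90*l^3 + 266*l^2 + 192*l - 60*y^3 + y^2*(182*l + 40) + y*(572*l^2 + 590*l + 140) + 40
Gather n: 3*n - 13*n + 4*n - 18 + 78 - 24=36 - 6*n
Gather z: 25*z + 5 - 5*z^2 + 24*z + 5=-5*z^2 + 49*z + 10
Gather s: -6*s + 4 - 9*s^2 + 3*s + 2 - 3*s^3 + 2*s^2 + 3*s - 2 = -3*s^3 - 7*s^2 + 4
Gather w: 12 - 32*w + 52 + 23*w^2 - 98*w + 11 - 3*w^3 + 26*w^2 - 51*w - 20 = -3*w^3 + 49*w^2 - 181*w + 55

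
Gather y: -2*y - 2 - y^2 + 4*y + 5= -y^2 + 2*y + 3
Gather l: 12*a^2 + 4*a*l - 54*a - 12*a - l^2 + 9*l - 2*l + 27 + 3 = 12*a^2 - 66*a - l^2 + l*(4*a + 7) + 30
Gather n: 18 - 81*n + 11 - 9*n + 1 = 30 - 90*n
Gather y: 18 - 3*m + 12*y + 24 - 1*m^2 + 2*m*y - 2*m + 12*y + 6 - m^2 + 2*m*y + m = -2*m^2 - 4*m + y*(4*m + 24) + 48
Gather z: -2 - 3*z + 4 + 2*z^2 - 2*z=2*z^2 - 5*z + 2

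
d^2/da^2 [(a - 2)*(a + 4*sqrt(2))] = 2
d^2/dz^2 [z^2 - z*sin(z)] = z*sin(z) - 2*cos(z) + 2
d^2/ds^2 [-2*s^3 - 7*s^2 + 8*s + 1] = -12*s - 14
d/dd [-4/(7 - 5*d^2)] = -40*d/(5*d^2 - 7)^2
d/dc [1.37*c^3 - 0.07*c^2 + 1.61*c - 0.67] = 4.11*c^2 - 0.14*c + 1.61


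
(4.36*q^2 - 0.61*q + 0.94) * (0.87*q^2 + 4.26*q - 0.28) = 3.7932*q^4 + 18.0429*q^3 - 3.0016*q^2 + 4.1752*q - 0.2632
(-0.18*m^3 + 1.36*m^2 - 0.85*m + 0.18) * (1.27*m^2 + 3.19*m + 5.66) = -0.2286*m^5 + 1.153*m^4 + 2.2401*m^3 + 5.2147*m^2 - 4.2368*m + 1.0188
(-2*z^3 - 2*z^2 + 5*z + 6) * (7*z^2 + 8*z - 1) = -14*z^5 - 30*z^4 + 21*z^3 + 84*z^2 + 43*z - 6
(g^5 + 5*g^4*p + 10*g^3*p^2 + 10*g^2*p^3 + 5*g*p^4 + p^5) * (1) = g^5 + 5*g^4*p + 10*g^3*p^2 + 10*g^2*p^3 + 5*g*p^4 + p^5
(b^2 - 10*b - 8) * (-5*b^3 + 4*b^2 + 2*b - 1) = -5*b^5 + 54*b^4 + 2*b^3 - 53*b^2 - 6*b + 8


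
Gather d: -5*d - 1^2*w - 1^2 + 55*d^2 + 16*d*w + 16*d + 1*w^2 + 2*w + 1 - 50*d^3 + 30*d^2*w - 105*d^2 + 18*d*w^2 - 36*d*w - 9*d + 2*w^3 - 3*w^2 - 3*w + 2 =-50*d^3 + d^2*(30*w - 50) + d*(18*w^2 - 20*w + 2) + 2*w^3 - 2*w^2 - 2*w + 2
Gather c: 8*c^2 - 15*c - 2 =8*c^2 - 15*c - 2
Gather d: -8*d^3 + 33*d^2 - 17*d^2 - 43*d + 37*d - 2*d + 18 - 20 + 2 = -8*d^3 + 16*d^2 - 8*d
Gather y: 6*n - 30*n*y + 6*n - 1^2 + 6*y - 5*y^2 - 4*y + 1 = 12*n - 5*y^2 + y*(2 - 30*n)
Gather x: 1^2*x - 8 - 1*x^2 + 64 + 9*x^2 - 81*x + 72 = 8*x^2 - 80*x + 128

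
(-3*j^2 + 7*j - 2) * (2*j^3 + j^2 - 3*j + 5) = -6*j^5 + 11*j^4 + 12*j^3 - 38*j^2 + 41*j - 10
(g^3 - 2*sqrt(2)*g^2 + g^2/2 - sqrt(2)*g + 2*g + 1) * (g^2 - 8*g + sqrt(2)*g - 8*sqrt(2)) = g^5 - 15*g^4/2 - sqrt(2)*g^4 - 6*g^3 + 15*sqrt(2)*g^3/2 + 6*sqrt(2)*g^2 + 15*g^2 - 15*sqrt(2)*g + 8*g - 8*sqrt(2)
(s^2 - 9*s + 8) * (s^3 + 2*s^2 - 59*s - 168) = s^5 - 7*s^4 - 69*s^3 + 379*s^2 + 1040*s - 1344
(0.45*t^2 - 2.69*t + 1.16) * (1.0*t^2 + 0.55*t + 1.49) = 0.45*t^4 - 2.4425*t^3 + 0.351*t^2 - 3.3701*t + 1.7284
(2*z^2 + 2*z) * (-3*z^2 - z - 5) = -6*z^4 - 8*z^3 - 12*z^2 - 10*z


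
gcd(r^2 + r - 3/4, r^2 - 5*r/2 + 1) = r - 1/2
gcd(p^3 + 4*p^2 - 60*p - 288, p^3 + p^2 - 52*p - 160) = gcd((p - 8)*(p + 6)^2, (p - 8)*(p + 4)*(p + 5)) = p - 8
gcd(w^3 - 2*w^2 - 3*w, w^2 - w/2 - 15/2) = w - 3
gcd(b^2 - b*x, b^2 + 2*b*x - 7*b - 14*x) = 1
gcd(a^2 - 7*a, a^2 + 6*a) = a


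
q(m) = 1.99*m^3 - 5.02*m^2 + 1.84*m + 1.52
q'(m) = 5.97*m^2 - 10.04*m + 1.84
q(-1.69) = -25.53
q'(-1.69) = 35.86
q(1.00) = 0.33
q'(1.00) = -2.23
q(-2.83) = -89.00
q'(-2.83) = 78.07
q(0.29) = 1.68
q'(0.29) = -0.57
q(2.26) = 3.01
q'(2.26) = 9.64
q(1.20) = -0.06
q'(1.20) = -1.61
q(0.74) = 0.94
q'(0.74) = -2.32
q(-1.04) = -8.06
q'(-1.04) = 18.74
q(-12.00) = -4182.16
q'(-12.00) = 982.00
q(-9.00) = -1872.37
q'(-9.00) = 575.77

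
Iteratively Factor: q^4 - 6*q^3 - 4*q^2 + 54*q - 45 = (q - 3)*(q^3 - 3*q^2 - 13*q + 15) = (q - 3)*(q + 3)*(q^2 - 6*q + 5) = (q - 5)*(q - 3)*(q + 3)*(q - 1)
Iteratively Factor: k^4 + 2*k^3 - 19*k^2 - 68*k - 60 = (k + 2)*(k^3 - 19*k - 30) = (k + 2)^2*(k^2 - 2*k - 15) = (k + 2)^2*(k + 3)*(k - 5)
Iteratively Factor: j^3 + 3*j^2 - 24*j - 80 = (j + 4)*(j^2 - j - 20) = (j - 5)*(j + 4)*(j + 4)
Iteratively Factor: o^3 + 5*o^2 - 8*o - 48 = (o - 3)*(o^2 + 8*o + 16) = (o - 3)*(o + 4)*(o + 4)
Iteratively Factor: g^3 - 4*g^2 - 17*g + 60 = (g - 5)*(g^2 + g - 12) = (g - 5)*(g + 4)*(g - 3)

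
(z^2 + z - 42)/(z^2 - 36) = (z + 7)/(z + 6)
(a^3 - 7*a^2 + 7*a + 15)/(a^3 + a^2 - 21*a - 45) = (a^2 - 2*a - 3)/(a^2 + 6*a + 9)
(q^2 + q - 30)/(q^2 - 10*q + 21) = (q^2 + q - 30)/(q^2 - 10*q + 21)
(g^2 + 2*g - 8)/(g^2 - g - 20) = (g - 2)/(g - 5)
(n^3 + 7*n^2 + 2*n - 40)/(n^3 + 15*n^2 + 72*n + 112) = (n^2 + 3*n - 10)/(n^2 + 11*n + 28)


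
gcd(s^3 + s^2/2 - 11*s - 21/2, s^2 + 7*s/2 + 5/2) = s + 1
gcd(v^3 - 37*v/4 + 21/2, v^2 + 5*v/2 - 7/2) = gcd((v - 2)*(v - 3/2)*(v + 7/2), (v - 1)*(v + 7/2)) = v + 7/2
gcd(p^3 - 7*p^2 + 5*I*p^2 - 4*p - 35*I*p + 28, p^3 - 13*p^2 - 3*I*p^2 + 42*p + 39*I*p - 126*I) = p - 7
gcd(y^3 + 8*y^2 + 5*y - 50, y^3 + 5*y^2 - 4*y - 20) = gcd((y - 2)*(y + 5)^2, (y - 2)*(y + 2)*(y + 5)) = y^2 + 3*y - 10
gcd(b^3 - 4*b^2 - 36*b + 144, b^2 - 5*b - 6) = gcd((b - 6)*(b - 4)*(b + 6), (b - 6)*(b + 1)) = b - 6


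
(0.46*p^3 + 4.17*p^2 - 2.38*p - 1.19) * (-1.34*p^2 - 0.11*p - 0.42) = -0.6164*p^5 - 5.6384*p^4 + 2.5373*p^3 + 0.105*p^2 + 1.1305*p + 0.4998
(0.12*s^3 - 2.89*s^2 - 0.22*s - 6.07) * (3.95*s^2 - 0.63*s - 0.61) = 0.474*s^5 - 11.4911*s^4 + 0.8785*s^3 - 22.075*s^2 + 3.9583*s + 3.7027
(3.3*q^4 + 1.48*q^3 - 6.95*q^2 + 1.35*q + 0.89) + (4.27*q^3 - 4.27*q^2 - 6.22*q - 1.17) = 3.3*q^4 + 5.75*q^3 - 11.22*q^2 - 4.87*q - 0.28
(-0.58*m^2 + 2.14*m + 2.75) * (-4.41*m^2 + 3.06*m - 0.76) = 2.5578*m^4 - 11.2122*m^3 - 5.1383*m^2 + 6.7886*m - 2.09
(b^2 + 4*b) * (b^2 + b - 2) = b^4 + 5*b^3 + 2*b^2 - 8*b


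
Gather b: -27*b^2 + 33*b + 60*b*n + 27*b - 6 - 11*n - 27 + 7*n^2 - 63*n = -27*b^2 + b*(60*n + 60) + 7*n^2 - 74*n - 33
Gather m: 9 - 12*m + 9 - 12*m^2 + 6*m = -12*m^2 - 6*m + 18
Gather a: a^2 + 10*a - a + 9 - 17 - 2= a^2 + 9*a - 10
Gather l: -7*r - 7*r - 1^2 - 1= -14*r - 2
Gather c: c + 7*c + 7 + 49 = 8*c + 56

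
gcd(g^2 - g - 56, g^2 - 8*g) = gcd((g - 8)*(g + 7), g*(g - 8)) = g - 8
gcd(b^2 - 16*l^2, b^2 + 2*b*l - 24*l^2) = b - 4*l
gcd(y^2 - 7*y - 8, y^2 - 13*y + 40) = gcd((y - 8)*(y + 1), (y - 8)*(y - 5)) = y - 8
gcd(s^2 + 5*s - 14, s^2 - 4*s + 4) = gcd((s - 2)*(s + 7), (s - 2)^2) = s - 2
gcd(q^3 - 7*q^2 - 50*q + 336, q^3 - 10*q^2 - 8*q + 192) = q^2 - 14*q + 48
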